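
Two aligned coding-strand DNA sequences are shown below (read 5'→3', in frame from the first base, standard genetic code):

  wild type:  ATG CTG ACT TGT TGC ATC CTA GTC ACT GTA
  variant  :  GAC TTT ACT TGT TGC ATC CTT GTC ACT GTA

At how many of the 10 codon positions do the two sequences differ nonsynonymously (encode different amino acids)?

Codon 1: ATG Met / GAC Asp — nonsynonymous.
Codon 2: CTG Leu / TTT Phe — nonsynonymous.
Codon 3: ACT Thr / ACT Thr — identical.
Codon 4: TGT Cys / TGT Cys — identical.
Codon 5: TGC Cys / TGC Cys — identical.
Codon 6: ATC Ile / ATC Ile — identical.
Codon 7: CTA Leu / CTT Leu — synonymous.
Codon 8: GTC Val / GTC Val — identical.
Codon 9: ACT Thr / ACT Thr — identical.
Codon 10: GTA Val / GTA Val — identical.
Nonsynonymous differences: 2.

2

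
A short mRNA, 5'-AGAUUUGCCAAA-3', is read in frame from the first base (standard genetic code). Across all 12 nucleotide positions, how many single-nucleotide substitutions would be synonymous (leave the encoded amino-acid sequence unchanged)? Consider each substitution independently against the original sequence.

7

Codon 1 (AGA, Arg): 2 synonymous substitutions.
Codon 2 (UUU, Phe): 1 synonymous substitution.
Codon 3 (GCC, Ala): 3 synonymous substitutions.
Codon 4 (AAA, Lys): 1 synonymous substitution.
Total: 2 + 1 + 3 + 1 = 7.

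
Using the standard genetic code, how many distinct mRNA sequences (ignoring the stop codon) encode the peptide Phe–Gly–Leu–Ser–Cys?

576

Phe: 2 codons.
Gly: 4 codons.
Leu: 6 codons.
Ser: 6 codons.
Cys: 2 codons.
2 × 4 × 6 × 6 × 2 = 576.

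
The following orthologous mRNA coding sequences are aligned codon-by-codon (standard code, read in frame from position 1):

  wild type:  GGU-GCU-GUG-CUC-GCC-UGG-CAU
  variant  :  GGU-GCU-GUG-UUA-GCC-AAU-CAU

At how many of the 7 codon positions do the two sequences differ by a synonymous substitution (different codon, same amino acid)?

Codon 1: GGU Gly / GGU Gly — identical.
Codon 2: GCU Ala / GCU Ala — identical.
Codon 3: GUG Val / GUG Val — identical.
Codon 4: CUC Leu / UUA Leu — synonymous.
Codon 5: GCC Ala / GCC Ala — identical.
Codon 6: UGG Trp / AAU Asn — nonsynonymous.
Codon 7: CAU His / CAU His — identical.
Synonymous differences: 1.

1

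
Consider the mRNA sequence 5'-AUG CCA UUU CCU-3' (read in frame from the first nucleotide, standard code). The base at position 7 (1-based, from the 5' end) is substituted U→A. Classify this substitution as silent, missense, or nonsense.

Position 7 falls in codon 3: UUU → Phe.
After the substitution the codon is AUU → Ile.
Phe ≠ Ile, so this is a missense mutation.

missense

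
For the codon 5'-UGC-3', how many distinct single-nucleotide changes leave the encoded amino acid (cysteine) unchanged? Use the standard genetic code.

Position 1: none → 0 synonymous.
Position 2: none → 0 synonymous.
Position 3: UGU → 1 synonymous.
Total: 0 + 0 + 1 = 1.

1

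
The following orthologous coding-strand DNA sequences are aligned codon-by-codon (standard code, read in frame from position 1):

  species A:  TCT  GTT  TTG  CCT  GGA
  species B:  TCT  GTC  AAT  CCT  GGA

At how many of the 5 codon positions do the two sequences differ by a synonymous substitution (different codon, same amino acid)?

Codon 1: TCT Ser / TCT Ser — identical.
Codon 2: GTT Val / GTC Val — synonymous.
Codon 3: TTG Leu / AAT Asn — nonsynonymous.
Codon 4: CCT Pro / CCT Pro — identical.
Codon 5: GGA Gly / GGA Gly — identical.
Synonymous differences: 1.

1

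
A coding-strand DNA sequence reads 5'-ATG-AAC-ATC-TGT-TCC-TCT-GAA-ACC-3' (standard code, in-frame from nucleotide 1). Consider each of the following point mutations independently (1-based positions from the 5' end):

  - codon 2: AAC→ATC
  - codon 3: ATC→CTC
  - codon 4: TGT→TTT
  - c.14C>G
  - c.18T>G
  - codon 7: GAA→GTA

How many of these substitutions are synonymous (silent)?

Codon 2: AAC (Asn) → ATC (Ile) — missense.
Codon 3: ATC (Ile) → CTC (Leu) — missense.
Codon 4: TGT (Cys) → TTT (Phe) — missense.
Codon 5: TCC (Ser) → TGC (Cys) — missense.
Codon 6: TCT (Ser) → TCG (Ser) — synonymous.
Codon 7: GAA (Glu) → GTA (Val) — missense.
Synonymous: 1 of 6.

1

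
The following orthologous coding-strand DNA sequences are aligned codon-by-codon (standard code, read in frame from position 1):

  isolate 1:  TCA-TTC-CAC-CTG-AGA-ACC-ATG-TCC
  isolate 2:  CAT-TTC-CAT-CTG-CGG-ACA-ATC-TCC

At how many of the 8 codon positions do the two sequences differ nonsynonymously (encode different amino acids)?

Codon 1: TCA Ser / CAT His — nonsynonymous.
Codon 2: TTC Phe / TTC Phe — identical.
Codon 3: CAC His / CAT His — synonymous.
Codon 4: CTG Leu / CTG Leu — identical.
Codon 5: AGA Arg / CGG Arg — synonymous.
Codon 6: ACC Thr / ACA Thr — synonymous.
Codon 7: ATG Met / ATC Ile — nonsynonymous.
Codon 8: TCC Ser / TCC Ser — identical.
Nonsynonymous differences: 2.

2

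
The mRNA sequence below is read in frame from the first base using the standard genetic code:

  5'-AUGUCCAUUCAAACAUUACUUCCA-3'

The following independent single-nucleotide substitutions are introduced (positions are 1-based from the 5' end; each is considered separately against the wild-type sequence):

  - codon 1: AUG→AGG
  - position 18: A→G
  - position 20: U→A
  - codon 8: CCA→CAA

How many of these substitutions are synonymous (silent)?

1

Codon 1: AUG (Met) → AGG (Arg) — missense.
Codon 6: UUA (Leu) → UUG (Leu) — synonymous.
Codon 7: CUU (Leu) → CAU (His) — missense.
Codon 8: CCA (Pro) → CAA (Gln) — missense.
Synonymous: 1 of 4.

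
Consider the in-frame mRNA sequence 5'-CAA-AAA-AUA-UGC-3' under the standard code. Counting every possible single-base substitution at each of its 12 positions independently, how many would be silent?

5

Codon 1 (CAA, Gln): 1 synonymous substitution.
Codon 2 (AAA, Lys): 1 synonymous substitution.
Codon 3 (AUA, Ile): 2 synonymous substitutions.
Codon 4 (UGC, Cys): 1 synonymous substitution.
Total: 1 + 1 + 2 + 1 = 5.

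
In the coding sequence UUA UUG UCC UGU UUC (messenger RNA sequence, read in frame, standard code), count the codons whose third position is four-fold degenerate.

Codon 1 UUA (Leu): third position 2-fold.
Codon 2 UUG (Leu): third position 2-fold.
Codon 3 UCC (Ser): third position 4-fold.
Codon 4 UGU (Cys): third position 2-fold.
Codon 5 UUC (Phe): third position 2-fold.
Four-fold degenerate third positions: 1.

1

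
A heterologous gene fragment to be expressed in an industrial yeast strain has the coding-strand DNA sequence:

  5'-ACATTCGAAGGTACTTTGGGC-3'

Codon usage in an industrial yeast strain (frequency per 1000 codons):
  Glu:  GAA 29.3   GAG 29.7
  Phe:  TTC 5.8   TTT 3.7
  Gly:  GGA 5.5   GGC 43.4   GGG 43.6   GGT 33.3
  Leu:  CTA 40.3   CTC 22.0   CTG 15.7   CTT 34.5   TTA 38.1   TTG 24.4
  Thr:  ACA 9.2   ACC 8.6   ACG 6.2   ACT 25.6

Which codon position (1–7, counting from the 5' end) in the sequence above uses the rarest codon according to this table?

Codon 1 ACA (Thr): 9.2 per 1000.
Codon 2 TTC (Phe): 5.8 per 1000.
Codon 3 GAA (Glu): 29.3 per 1000.
Codon 4 GGT (Gly): 33.3 per 1000.
Codon 5 ACT (Thr): 25.6 per 1000.
Codon 6 TTG (Leu): 24.4 per 1000.
Codon 7 GGC (Gly): 43.4 per 1000.
Lowest frequency is 5.8 at codon 2.

2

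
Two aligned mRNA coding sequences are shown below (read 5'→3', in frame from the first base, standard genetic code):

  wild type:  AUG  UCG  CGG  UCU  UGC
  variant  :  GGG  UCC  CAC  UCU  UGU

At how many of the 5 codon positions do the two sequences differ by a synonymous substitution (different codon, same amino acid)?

Codon 1: AUG Met / GGG Gly — nonsynonymous.
Codon 2: UCG Ser / UCC Ser — synonymous.
Codon 3: CGG Arg / CAC His — nonsynonymous.
Codon 4: UCU Ser / UCU Ser — identical.
Codon 5: UGC Cys / UGU Cys — synonymous.
Synonymous differences: 2.

2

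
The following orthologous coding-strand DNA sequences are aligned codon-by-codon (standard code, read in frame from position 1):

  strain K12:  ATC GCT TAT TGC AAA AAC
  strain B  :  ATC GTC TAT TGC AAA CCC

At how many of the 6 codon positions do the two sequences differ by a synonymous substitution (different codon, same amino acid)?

0

Codon 1: ATC Ile / ATC Ile — identical.
Codon 2: GCT Ala / GTC Val — nonsynonymous.
Codon 3: TAT Tyr / TAT Tyr — identical.
Codon 4: TGC Cys / TGC Cys — identical.
Codon 5: AAA Lys / AAA Lys — identical.
Codon 6: AAC Asn / CCC Pro — nonsynonymous.
Synonymous differences: 0.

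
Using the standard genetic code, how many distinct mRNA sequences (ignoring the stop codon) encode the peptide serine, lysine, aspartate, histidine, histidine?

Ser: 6 codons.
Lys: 2 codons.
Asp: 2 codons.
His: 2 codons.
His: 2 codons.
6 × 2 × 2 × 2 × 2 = 96.

96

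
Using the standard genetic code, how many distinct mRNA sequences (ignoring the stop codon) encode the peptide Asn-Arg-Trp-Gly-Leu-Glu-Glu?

Asn: 2 codons.
Arg: 6 codons.
Trp: 1 codon.
Gly: 4 codons.
Leu: 6 codons.
Glu: 2 codons.
Glu: 2 codons.
2 × 6 × 1 × 4 × 6 × 2 × 2 = 1152.

1152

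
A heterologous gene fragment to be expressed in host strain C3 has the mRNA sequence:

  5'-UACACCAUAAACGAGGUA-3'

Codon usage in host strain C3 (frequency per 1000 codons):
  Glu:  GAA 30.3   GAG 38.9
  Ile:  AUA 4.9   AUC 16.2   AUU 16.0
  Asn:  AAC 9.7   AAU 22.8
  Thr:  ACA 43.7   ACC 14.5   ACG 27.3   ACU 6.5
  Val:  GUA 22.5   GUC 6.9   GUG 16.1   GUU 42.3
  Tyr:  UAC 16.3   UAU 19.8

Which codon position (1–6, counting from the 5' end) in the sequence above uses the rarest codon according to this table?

Codon 1 UAC (Tyr): 16.3 per 1000.
Codon 2 ACC (Thr): 14.5 per 1000.
Codon 3 AUA (Ile): 4.9 per 1000.
Codon 4 AAC (Asn): 9.7 per 1000.
Codon 5 GAG (Glu): 38.9 per 1000.
Codon 6 GUA (Val): 22.5 per 1000.
Lowest frequency is 4.9 at codon 3.

3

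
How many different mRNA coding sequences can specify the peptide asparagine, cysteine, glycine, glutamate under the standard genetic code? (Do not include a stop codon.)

32

Asn: 2 codons.
Cys: 2 codons.
Gly: 4 codons.
Glu: 2 codons.
2 × 2 × 4 × 2 = 32.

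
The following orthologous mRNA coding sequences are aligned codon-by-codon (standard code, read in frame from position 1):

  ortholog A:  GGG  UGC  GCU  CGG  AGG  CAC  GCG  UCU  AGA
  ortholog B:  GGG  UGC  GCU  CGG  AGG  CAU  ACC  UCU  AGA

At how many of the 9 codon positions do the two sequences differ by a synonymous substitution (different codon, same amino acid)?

1

Codon 1: GGG Gly / GGG Gly — identical.
Codon 2: UGC Cys / UGC Cys — identical.
Codon 3: GCU Ala / GCU Ala — identical.
Codon 4: CGG Arg / CGG Arg — identical.
Codon 5: AGG Arg / AGG Arg — identical.
Codon 6: CAC His / CAU His — synonymous.
Codon 7: GCG Ala / ACC Thr — nonsynonymous.
Codon 8: UCU Ser / UCU Ser — identical.
Codon 9: AGA Arg / AGA Arg — identical.
Synonymous differences: 1.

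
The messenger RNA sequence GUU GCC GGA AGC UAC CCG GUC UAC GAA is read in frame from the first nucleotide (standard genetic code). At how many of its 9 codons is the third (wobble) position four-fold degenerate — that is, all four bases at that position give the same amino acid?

5

Codon 1 GUU (Val): third position 4-fold.
Codon 2 GCC (Ala): third position 4-fold.
Codon 3 GGA (Gly): third position 4-fold.
Codon 4 AGC (Ser): third position 2-fold.
Codon 5 UAC (Tyr): third position 2-fold.
Codon 6 CCG (Pro): third position 4-fold.
Codon 7 GUC (Val): third position 4-fold.
Codon 8 UAC (Tyr): third position 2-fold.
Codon 9 GAA (Glu): third position 2-fold.
Four-fold degenerate third positions: 5.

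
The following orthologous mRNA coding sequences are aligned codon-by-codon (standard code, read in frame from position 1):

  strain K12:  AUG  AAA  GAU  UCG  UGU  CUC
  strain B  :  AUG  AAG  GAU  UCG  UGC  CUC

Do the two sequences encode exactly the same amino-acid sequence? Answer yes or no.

yes

Codon 1: AUG Met / AUG Met — identical.
Codon 2: AAA Lys / AAG Lys — synonymous.
Codon 3: GAU Asp / GAU Asp — identical.
Codon 4: UCG Ser / UCG Ser — identical.
Codon 5: UGU Cys / UGC Cys — synonymous.
Codon 6: CUC Leu / CUC Leu — identical.
Nonsynonymous differences: 0 → same protein.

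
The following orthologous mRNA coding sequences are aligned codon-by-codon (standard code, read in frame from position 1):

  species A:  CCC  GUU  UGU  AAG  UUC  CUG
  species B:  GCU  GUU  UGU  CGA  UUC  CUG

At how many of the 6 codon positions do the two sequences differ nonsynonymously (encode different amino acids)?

Codon 1: CCC Pro / GCU Ala — nonsynonymous.
Codon 2: GUU Val / GUU Val — identical.
Codon 3: UGU Cys / UGU Cys — identical.
Codon 4: AAG Lys / CGA Arg — nonsynonymous.
Codon 5: UUC Phe / UUC Phe — identical.
Codon 6: CUG Leu / CUG Leu — identical.
Nonsynonymous differences: 2.

2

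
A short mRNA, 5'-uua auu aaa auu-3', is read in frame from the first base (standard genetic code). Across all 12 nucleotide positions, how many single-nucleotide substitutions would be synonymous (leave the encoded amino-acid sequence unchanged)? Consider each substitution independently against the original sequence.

Codon 1 (UUA, Leu): 2 synonymous substitutions.
Codon 2 (AUU, Ile): 2 synonymous substitutions.
Codon 3 (AAA, Lys): 1 synonymous substitution.
Codon 4 (AUU, Ile): 2 synonymous substitutions.
Total: 2 + 2 + 1 + 2 = 7.

7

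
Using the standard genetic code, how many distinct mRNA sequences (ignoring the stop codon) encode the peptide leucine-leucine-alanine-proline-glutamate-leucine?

Leu: 6 codons.
Leu: 6 codons.
Ala: 4 codons.
Pro: 4 codons.
Glu: 2 codons.
Leu: 6 codons.
6 × 6 × 4 × 4 × 2 × 6 = 6912.

6912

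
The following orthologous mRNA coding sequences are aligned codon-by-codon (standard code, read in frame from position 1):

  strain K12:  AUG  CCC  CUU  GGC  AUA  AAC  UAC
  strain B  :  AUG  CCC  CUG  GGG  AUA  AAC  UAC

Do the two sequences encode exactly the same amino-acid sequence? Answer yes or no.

yes

Codon 1: AUG Met / AUG Met — identical.
Codon 2: CCC Pro / CCC Pro — identical.
Codon 3: CUU Leu / CUG Leu — synonymous.
Codon 4: GGC Gly / GGG Gly — synonymous.
Codon 5: AUA Ile / AUA Ile — identical.
Codon 6: AAC Asn / AAC Asn — identical.
Codon 7: UAC Tyr / UAC Tyr — identical.
Nonsynonymous differences: 0 → same protein.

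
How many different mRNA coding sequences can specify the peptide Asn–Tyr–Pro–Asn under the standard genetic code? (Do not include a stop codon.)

32

Asn: 2 codons.
Tyr: 2 codons.
Pro: 4 codons.
Asn: 2 codons.
2 × 2 × 4 × 2 = 32.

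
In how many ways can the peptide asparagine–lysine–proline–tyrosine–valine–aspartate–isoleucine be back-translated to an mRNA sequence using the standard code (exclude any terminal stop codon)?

Asn: 2 codons.
Lys: 2 codons.
Pro: 4 codons.
Tyr: 2 codons.
Val: 4 codons.
Asp: 2 codons.
Ile: 3 codons.
2 × 2 × 4 × 2 × 4 × 2 × 3 = 768.

768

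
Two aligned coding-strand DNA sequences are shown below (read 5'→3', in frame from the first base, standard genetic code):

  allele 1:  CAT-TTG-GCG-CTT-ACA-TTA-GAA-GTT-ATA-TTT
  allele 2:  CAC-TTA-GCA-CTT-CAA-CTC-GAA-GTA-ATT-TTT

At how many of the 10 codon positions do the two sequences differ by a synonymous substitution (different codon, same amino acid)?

6

Codon 1: CAT His / CAC His — synonymous.
Codon 2: TTG Leu / TTA Leu — synonymous.
Codon 3: GCG Ala / GCA Ala — synonymous.
Codon 4: CTT Leu / CTT Leu — identical.
Codon 5: ACA Thr / CAA Gln — nonsynonymous.
Codon 6: TTA Leu / CTC Leu — synonymous.
Codon 7: GAA Glu / GAA Glu — identical.
Codon 8: GTT Val / GTA Val — synonymous.
Codon 9: ATA Ile / ATT Ile — synonymous.
Codon 10: TTT Phe / TTT Phe — identical.
Synonymous differences: 6.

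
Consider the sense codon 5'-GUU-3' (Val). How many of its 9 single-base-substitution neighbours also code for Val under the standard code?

3

Position 1: none → 0 synonymous.
Position 2: none → 0 synonymous.
Position 3: GUC, GUA, GUG → 3 synonymous.
Total: 0 + 0 + 3 = 3.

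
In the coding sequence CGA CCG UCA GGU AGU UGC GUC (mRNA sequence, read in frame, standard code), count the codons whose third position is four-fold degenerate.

5

Codon 1 CGA (Arg): third position 4-fold.
Codon 2 CCG (Pro): third position 4-fold.
Codon 3 UCA (Ser): third position 4-fold.
Codon 4 GGU (Gly): third position 4-fold.
Codon 5 AGU (Ser): third position 2-fold.
Codon 6 UGC (Cys): third position 2-fold.
Codon 7 GUC (Val): third position 4-fold.
Four-fold degenerate third positions: 5.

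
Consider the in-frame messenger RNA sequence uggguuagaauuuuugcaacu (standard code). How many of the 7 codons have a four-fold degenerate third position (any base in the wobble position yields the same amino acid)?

3

Codon 1 UGG (Trp): third position 1-fold.
Codon 2 GUU (Val): third position 4-fold.
Codon 3 AGA (Arg): third position 2-fold.
Codon 4 AUU (Ile): third position 3-fold.
Codon 5 UUU (Phe): third position 2-fold.
Codon 6 GCA (Ala): third position 4-fold.
Codon 7 ACU (Thr): third position 4-fold.
Four-fold degenerate third positions: 3.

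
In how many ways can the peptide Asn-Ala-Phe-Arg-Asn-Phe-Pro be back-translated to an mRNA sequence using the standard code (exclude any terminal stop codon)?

Asn: 2 codons.
Ala: 4 codons.
Phe: 2 codons.
Arg: 6 codons.
Asn: 2 codons.
Phe: 2 codons.
Pro: 4 codons.
2 × 4 × 2 × 6 × 2 × 2 × 4 = 1536.

1536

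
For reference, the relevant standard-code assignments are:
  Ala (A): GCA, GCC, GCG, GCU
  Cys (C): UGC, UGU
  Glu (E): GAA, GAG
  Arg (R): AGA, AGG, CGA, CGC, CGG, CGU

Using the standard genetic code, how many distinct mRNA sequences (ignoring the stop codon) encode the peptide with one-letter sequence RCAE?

Arg: 6 codons.
Cys: 2 codons.
Ala: 4 codons.
Glu: 2 codons.
6 × 2 × 4 × 2 = 96.

96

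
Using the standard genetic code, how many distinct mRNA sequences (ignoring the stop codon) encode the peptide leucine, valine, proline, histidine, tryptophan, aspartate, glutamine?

Leu: 6 codons.
Val: 4 codons.
Pro: 4 codons.
His: 2 codons.
Trp: 1 codon.
Asp: 2 codons.
Gln: 2 codons.
6 × 4 × 4 × 2 × 1 × 2 × 2 = 768.

768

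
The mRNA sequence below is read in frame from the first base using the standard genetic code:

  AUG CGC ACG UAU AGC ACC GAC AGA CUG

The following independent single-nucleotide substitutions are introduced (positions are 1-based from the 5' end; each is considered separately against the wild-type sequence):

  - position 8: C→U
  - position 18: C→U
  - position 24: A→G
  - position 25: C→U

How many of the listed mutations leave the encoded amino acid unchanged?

3

Codon 3: ACG (Thr) → AUG (Met) — missense.
Codon 6: ACC (Thr) → ACU (Thr) — synonymous.
Codon 8: AGA (Arg) → AGG (Arg) — synonymous.
Codon 9: CUG (Leu) → UUG (Leu) — synonymous.
Synonymous: 3 of 4.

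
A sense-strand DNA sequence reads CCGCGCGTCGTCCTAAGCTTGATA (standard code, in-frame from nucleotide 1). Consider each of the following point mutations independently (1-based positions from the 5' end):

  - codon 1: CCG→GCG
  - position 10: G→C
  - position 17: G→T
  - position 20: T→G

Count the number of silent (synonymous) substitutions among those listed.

Codon 1: CCG (Pro) → GCG (Ala) — missense.
Codon 4: GTC (Val) → CTC (Leu) — missense.
Codon 6: AGC (Ser) → ATC (Ile) — missense.
Codon 7: TTG (Leu) → TGG (Trp) — missense.
Synonymous: 0 of 4.

0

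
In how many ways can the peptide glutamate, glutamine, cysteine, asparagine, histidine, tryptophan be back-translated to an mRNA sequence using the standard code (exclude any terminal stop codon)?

Glu: 2 codons.
Gln: 2 codons.
Cys: 2 codons.
Asn: 2 codons.
His: 2 codons.
Trp: 1 codon.
2 × 2 × 2 × 2 × 2 × 1 = 32.

32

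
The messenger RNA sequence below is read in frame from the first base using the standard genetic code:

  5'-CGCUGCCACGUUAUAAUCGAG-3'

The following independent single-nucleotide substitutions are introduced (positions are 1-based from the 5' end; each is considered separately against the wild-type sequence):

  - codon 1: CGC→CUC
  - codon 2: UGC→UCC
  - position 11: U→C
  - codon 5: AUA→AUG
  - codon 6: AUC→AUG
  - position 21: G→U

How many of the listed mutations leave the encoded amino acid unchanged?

Codon 1: CGC (Arg) → CUC (Leu) — missense.
Codon 2: UGC (Cys) → UCC (Ser) — missense.
Codon 4: GUU (Val) → GCU (Ala) — missense.
Codon 5: AUA (Ile) → AUG (Met) — missense.
Codon 6: AUC (Ile) → AUG (Met) — missense.
Codon 7: GAG (Glu) → GAU (Asp) — missense.
Synonymous: 0 of 6.

0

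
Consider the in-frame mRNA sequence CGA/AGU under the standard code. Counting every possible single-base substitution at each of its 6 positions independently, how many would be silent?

Codon 1 (CGA, Arg): 4 synonymous substitutions.
Codon 2 (AGU, Ser): 1 synonymous substitution.
Total: 4 + 1 = 5.

5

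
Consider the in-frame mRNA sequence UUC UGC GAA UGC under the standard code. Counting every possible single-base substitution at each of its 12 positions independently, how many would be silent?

Codon 1 (UUC, Phe): 1 synonymous substitution.
Codon 2 (UGC, Cys): 1 synonymous substitution.
Codon 3 (GAA, Glu): 1 synonymous substitution.
Codon 4 (UGC, Cys): 1 synonymous substitution.
Total: 1 + 1 + 1 + 1 = 4.

4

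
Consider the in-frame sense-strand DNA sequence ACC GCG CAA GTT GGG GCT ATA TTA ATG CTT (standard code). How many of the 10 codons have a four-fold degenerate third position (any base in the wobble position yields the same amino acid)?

6

Codon 1 ACC (Thr): third position 4-fold.
Codon 2 GCG (Ala): third position 4-fold.
Codon 3 CAA (Gln): third position 2-fold.
Codon 4 GTT (Val): third position 4-fold.
Codon 5 GGG (Gly): third position 4-fold.
Codon 6 GCT (Ala): third position 4-fold.
Codon 7 ATA (Ile): third position 3-fold.
Codon 8 TTA (Leu): third position 2-fold.
Codon 9 ATG (Met): third position 1-fold.
Codon 10 CTT (Leu): third position 4-fold.
Four-fold degenerate third positions: 6.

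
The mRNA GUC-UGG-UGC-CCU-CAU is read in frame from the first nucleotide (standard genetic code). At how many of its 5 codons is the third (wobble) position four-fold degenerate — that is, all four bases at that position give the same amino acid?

2

Codon 1 GUC (Val): third position 4-fold.
Codon 2 UGG (Trp): third position 1-fold.
Codon 3 UGC (Cys): third position 2-fold.
Codon 4 CCU (Pro): third position 4-fold.
Codon 5 CAU (His): third position 2-fold.
Four-fold degenerate third positions: 2.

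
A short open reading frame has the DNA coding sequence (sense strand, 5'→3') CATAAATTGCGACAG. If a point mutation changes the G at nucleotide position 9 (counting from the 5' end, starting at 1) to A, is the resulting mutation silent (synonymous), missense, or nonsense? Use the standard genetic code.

silent

Position 9 falls in codon 3: TTG → Leu.
After the substitution the codon is TTA → Leu.
Both encode Leu, so the change is synonymous.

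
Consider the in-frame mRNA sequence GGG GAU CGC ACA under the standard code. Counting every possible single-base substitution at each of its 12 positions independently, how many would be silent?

Codon 1 (GGG, Gly): 3 synonymous substitutions.
Codon 2 (GAU, Asp): 1 synonymous substitution.
Codon 3 (CGC, Arg): 3 synonymous substitutions.
Codon 4 (ACA, Thr): 3 synonymous substitutions.
Total: 3 + 1 + 3 + 3 = 10.

10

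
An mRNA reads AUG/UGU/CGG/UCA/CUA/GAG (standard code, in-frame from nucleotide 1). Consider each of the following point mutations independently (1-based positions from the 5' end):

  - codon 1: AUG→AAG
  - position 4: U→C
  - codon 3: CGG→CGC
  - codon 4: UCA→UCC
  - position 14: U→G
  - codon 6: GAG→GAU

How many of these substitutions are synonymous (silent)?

2

Codon 1: AUG (Met) → AAG (Lys) — missense.
Codon 2: UGU (Cys) → CGU (Arg) — missense.
Codon 3: CGG (Arg) → CGC (Arg) — synonymous.
Codon 4: UCA (Ser) → UCC (Ser) — synonymous.
Codon 5: CUA (Leu) → CGA (Arg) — missense.
Codon 6: GAG (Glu) → GAU (Asp) — missense.
Synonymous: 2 of 6.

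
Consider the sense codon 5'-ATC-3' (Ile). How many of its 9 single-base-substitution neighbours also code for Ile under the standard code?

Position 1: none → 0 synonymous.
Position 2: none → 0 synonymous.
Position 3: ATT, ATA → 2 synonymous.
Total: 0 + 0 + 2 = 2.

2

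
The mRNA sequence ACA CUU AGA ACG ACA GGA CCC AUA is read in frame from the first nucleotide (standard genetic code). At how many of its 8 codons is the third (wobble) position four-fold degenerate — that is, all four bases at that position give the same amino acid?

6

Codon 1 ACA (Thr): third position 4-fold.
Codon 2 CUU (Leu): third position 4-fold.
Codon 3 AGA (Arg): third position 2-fold.
Codon 4 ACG (Thr): third position 4-fold.
Codon 5 ACA (Thr): third position 4-fold.
Codon 6 GGA (Gly): third position 4-fold.
Codon 7 CCC (Pro): third position 4-fold.
Codon 8 AUA (Ile): third position 3-fold.
Four-fold degenerate third positions: 6.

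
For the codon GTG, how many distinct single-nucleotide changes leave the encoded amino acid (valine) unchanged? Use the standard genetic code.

Position 1: none → 0 synonymous.
Position 2: none → 0 synonymous.
Position 3: GTT, GTC, GTA → 3 synonymous.
Total: 0 + 0 + 3 = 3.

3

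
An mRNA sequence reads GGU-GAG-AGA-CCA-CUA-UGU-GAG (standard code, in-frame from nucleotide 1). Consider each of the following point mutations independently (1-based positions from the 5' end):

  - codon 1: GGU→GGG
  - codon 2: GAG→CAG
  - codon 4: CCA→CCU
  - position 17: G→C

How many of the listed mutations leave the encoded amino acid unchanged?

Codon 1: GGU (Gly) → GGG (Gly) — synonymous.
Codon 2: GAG (Glu) → CAG (Gln) — missense.
Codon 4: CCA (Pro) → CCU (Pro) — synonymous.
Codon 6: UGU (Cys) → UCU (Ser) — missense.
Synonymous: 2 of 4.

2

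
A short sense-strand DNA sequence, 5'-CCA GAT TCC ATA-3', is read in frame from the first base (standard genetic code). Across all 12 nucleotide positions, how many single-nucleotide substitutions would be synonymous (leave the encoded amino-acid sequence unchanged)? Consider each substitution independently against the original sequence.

9

Codon 1 (CCA, Pro): 3 synonymous substitutions.
Codon 2 (GAT, Asp): 1 synonymous substitution.
Codon 3 (TCC, Ser): 3 synonymous substitutions.
Codon 4 (ATA, Ile): 2 synonymous substitutions.
Total: 3 + 1 + 3 + 2 = 9.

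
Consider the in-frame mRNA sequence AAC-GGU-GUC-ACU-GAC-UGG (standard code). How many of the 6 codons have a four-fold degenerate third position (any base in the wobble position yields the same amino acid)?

3

Codon 1 AAC (Asn): third position 2-fold.
Codon 2 GGU (Gly): third position 4-fold.
Codon 3 GUC (Val): third position 4-fold.
Codon 4 ACU (Thr): third position 4-fold.
Codon 5 GAC (Asp): third position 2-fold.
Codon 6 UGG (Trp): third position 1-fold.
Four-fold degenerate third positions: 3.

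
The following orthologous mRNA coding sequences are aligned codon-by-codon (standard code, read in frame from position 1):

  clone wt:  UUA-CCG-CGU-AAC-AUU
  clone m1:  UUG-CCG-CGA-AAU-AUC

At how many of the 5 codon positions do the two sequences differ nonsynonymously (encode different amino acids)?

Codon 1: UUA Leu / UUG Leu — synonymous.
Codon 2: CCG Pro / CCG Pro — identical.
Codon 3: CGU Arg / CGA Arg — synonymous.
Codon 4: AAC Asn / AAU Asn — synonymous.
Codon 5: AUU Ile / AUC Ile — synonymous.
Nonsynonymous differences: 0.

0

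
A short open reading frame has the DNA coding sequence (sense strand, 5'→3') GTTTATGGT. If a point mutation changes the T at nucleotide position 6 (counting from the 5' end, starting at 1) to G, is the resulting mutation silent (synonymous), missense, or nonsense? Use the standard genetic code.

Position 6 falls in codon 2: TAT → Tyr.
After the substitution the codon is TAG → Stop.
The new codon is a stop codon, so this is a nonsense mutation.

nonsense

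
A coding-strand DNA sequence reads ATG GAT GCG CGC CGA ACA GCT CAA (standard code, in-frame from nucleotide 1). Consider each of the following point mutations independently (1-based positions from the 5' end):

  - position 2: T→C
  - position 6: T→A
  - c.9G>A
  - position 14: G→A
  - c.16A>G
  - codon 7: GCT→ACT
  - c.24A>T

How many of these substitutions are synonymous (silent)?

Codon 1: ATG (Met) → ACG (Thr) — missense.
Codon 2: GAT (Asp) → GAA (Glu) — missense.
Codon 3: GCG (Ala) → GCA (Ala) — synonymous.
Codon 5: CGA (Arg) → CAA (Gln) — missense.
Codon 6: ACA (Thr) → GCA (Ala) — missense.
Codon 7: GCT (Ala) → ACT (Thr) — missense.
Codon 8: CAA (Gln) → CAT (His) — missense.
Synonymous: 1 of 7.

1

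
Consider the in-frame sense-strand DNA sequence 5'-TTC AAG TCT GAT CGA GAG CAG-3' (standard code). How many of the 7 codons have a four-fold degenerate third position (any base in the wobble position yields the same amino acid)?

Codon 1 TTC (Phe): third position 2-fold.
Codon 2 AAG (Lys): third position 2-fold.
Codon 3 TCT (Ser): third position 4-fold.
Codon 4 GAT (Asp): third position 2-fold.
Codon 5 CGA (Arg): third position 4-fold.
Codon 6 GAG (Glu): third position 2-fold.
Codon 7 CAG (Gln): third position 2-fold.
Four-fold degenerate third positions: 2.

2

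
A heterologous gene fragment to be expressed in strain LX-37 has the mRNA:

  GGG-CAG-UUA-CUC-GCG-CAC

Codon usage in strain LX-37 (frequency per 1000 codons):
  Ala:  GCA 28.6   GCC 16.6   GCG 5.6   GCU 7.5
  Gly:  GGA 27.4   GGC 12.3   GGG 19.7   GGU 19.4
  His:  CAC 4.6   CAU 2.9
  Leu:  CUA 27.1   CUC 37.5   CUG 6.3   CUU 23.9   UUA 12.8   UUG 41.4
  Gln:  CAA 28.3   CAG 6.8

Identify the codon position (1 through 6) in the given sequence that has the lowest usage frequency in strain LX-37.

Codon 1 GGG (Gly): 19.7 per 1000.
Codon 2 CAG (Gln): 6.8 per 1000.
Codon 3 UUA (Leu): 12.8 per 1000.
Codon 4 CUC (Leu): 37.5 per 1000.
Codon 5 GCG (Ala): 5.6 per 1000.
Codon 6 CAC (His): 4.6 per 1000.
Lowest frequency is 4.6 at codon 6.

6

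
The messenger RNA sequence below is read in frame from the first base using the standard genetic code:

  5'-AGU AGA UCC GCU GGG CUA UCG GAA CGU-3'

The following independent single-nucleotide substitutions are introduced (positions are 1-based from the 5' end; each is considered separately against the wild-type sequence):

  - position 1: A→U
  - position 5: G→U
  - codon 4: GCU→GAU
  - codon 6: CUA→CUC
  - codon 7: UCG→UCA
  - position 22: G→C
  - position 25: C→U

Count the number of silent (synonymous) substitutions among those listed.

2

Codon 1: AGU (Ser) → UGU (Cys) — missense.
Codon 2: AGA (Arg) → AUA (Ile) — missense.
Codon 4: GCU (Ala) → GAU (Asp) — missense.
Codon 6: CUA (Leu) → CUC (Leu) — synonymous.
Codon 7: UCG (Ser) → UCA (Ser) — synonymous.
Codon 8: GAA (Glu) → CAA (Gln) — missense.
Codon 9: CGU (Arg) → UGU (Cys) — missense.
Synonymous: 2 of 7.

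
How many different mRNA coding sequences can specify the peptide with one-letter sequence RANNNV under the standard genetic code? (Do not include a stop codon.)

768

Arg: 6 codons.
Ala: 4 codons.
Asn: 2 codons.
Asn: 2 codons.
Asn: 2 codons.
Val: 4 codons.
6 × 4 × 2 × 2 × 2 × 4 = 768.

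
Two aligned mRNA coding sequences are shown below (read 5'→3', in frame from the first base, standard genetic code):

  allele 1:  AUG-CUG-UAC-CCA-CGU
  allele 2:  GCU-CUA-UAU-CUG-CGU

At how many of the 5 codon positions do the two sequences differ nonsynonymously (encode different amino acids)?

Codon 1: AUG Met / GCU Ala — nonsynonymous.
Codon 2: CUG Leu / CUA Leu — synonymous.
Codon 3: UAC Tyr / UAU Tyr — synonymous.
Codon 4: CCA Pro / CUG Leu — nonsynonymous.
Codon 5: CGU Arg / CGU Arg — identical.
Nonsynonymous differences: 2.

2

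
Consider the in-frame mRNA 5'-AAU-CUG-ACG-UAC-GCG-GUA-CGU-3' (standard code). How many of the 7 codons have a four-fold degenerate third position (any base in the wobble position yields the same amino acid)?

Codon 1 AAU (Asn): third position 2-fold.
Codon 2 CUG (Leu): third position 4-fold.
Codon 3 ACG (Thr): third position 4-fold.
Codon 4 UAC (Tyr): third position 2-fold.
Codon 5 GCG (Ala): third position 4-fold.
Codon 6 GUA (Val): third position 4-fold.
Codon 7 CGU (Arg): third position 4-fold.
Four-fold degenerate third positions: 5.

5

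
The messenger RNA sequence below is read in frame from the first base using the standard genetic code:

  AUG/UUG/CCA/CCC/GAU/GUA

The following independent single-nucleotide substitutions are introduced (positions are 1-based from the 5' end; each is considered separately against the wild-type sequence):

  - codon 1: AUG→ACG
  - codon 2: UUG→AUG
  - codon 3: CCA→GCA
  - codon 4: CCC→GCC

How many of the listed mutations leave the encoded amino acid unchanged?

0

Codon 1: AUG (Met) → ACG (Thr) — missense.
Codon 2: UUG (Leu) → AUG (Met) — missense.
Codon 3: CCA (Pro) → GCA (Ala) — missense.
Codon 4: CCC (Pro) → GCC (Ala) — missense.
Synonymous: 0 of 4.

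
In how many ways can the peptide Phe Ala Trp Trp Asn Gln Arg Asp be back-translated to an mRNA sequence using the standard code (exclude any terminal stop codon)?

Phe: 2 codons.
Ala: 4 codons.
Trp: 1 codon.
Trp: 1 codon.
Asn: 2 codons.
Gln: 2 codons.
Arg: 6 codons.
Asp: 2 codons.
2 × 4 × 1 × 1 × 2 × 2 × 6 × 2 = 384.

384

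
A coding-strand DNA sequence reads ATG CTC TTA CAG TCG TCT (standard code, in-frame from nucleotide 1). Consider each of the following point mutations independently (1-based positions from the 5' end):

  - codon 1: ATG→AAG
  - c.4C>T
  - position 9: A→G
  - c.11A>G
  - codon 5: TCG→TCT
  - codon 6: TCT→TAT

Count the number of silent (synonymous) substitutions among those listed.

Codon 1: ATG (Met) → AAG (Lys) — missense.
Codon 2: CTC (Leu) → TTC (Phe) — missense.
Codon 3: TTA (Leu) → TTG (Leu) — synonymous.
Codon 4: CAG (Gln) → CGG (Arg) — missense.
Codon 5: TCG (Ser) → TCT (Ser) — synonymous.
Codon 6: TCT (Ser) → TAT (Tyr) — missense.
Synonymous: 2 of 6.

2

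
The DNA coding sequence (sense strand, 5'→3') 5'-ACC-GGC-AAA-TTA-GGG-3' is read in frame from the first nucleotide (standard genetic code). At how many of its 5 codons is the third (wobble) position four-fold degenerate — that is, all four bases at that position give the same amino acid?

Codon 1 ACC (Thr): third position 4-fold.
Codon 2 GGC (Gly): third position 4-fold.
Codon 3 AAA (Lys): third position 2-fold.
Codon 4 TTA (Leu): third position 2-fold.
Codon 5 GGG (Gly): third position 4-fold.
Four-fold degenerate third positions: 3.

3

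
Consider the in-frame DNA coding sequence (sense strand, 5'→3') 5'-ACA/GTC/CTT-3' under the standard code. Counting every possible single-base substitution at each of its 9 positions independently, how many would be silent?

Codon 1 (ACA, Thr): 3 synonymous substitutions.
Codon 2 (GTC, Val): 3 synonymous substitutions.
Codon 3 (CTT, Leu): 3 synonymous substitutions.
Total: 3 + 3 + 3 = 9.

9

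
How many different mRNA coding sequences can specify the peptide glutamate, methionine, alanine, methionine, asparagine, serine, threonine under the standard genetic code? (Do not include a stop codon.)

384

Glu: 2 codons.
Met: 1 codon.
Ala: 4 codons.
Met: 1 codon.
Asn: 2 codons.
Ser: 6 codons.
Thr: 4 codons.
2 × 1 × 4 × 1 × 2 × 6 × 4 = 384.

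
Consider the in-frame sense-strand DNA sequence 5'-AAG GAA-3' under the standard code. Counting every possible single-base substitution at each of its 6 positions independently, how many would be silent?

2

Codon 1 (AAG, Lys): 1 synonymous substitution.
Codon 2 (GAA, Glu): 1 synonymous substitution.
Total: 1 + 1 = 2.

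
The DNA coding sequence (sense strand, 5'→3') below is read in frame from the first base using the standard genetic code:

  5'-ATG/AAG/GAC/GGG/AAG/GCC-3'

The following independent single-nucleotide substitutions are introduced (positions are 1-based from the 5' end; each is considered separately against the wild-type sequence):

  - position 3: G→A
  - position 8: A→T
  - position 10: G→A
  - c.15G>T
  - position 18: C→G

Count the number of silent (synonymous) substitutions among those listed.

Codon 1: ATG (Met) → ATA (Ile) — missense.
Codon 3: GAC (Asp) → GTC (Val) — missense.
Codon 4: GGG (Gly) → AGG (Arg) — missense.
Codon 5: AAG (Lys) → AAT (Asn) — missense.
Codon 6: GCC (Ala) → GCG (Ala) — synonymous.
Synonymous: 1 of 5.

1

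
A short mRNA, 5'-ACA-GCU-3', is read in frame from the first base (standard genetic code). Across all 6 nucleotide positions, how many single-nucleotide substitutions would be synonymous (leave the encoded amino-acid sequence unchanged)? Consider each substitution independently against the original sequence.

6

Codon 1 (ACA, Thr): 3 synonymous substitutions.
Codon 2 (GCU, Ala): 3 synonymous substitutions.
Total: 3 + 3 = 6.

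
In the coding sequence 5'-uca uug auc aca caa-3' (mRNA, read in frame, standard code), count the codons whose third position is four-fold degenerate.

Codon 1 UCA (Ser): third position 4-fold.
Codon 2 UUG (Leu): third position 2-fold.
Codon 3 AUC (Ile): third position 3-fold.
Codon 4 ACA (Thr): third position 4-fold.
Codon 5 CAA (Gln): third position 2-fold.
Four-fold degenerate third positions: 2.

2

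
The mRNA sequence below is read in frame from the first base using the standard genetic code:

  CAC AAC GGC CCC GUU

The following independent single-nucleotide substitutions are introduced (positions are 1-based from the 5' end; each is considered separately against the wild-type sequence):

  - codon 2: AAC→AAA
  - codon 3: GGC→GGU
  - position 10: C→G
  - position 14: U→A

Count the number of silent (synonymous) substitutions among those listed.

Codon 2: AAC (Asn) → AAA (Lys) — missense.
Codon 3: GGC (Gly) → GGU (Gly) — synonymous.
Codon 4: CCC (Pro) → GCC (Ala) — missense.
Codon 5: GUU (Val) → GAU (Asp) — missense.
Synonymous: 1 of 4.

1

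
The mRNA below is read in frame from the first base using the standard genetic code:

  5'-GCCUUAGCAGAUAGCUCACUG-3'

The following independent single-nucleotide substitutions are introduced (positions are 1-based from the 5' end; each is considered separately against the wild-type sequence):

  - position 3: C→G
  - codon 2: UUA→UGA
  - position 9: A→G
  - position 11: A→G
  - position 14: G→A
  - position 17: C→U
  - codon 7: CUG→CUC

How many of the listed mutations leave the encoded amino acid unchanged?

3

Codon 1: GCC (Ala) → GCG (Ala) — synonymous.
Codon 2: UUA (Leu) → UGA (Stop) — nonsense.
Codon 3: GCA (Ala) → GCG (Ala) — synonymous.
Codon 4: GAU (Asp) → GGU (Gly) — missense.
Codon 5: AGC (Ser) → AAC (Asn) — missense.
Codon 6: UCA (Ser) → UUA (Leu) — missense.
Codon 7: CUG (Leu) → CUC (Leu) — synonymous.
Synonymous: 3 of 7.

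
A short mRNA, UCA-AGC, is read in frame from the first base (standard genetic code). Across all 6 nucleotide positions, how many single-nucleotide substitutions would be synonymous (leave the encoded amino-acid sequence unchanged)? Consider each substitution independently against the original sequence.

4

Codon 1 (UCA, Ser): 3 synonymous substitutions.
Codon 2 (AGC, Ser): 1 synonymous substitution.
Total: 3 + 1 = 4.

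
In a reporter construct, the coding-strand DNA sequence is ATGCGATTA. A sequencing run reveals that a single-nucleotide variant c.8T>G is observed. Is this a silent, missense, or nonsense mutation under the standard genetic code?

nonsense

Position 8 falls in codon 3: TTA → Leu.
After the substitution the codon is TGA → Stop.
The new codon is a stop codon, so this is a nonsense mutation.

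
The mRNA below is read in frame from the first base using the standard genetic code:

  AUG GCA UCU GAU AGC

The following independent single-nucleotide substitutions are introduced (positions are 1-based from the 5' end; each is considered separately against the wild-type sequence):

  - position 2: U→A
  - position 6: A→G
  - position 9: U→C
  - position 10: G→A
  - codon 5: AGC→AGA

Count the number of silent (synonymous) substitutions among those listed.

2

Codon 1: AUG (Met) → AAG (Lys) — missense.
Codon 2: GCA (Ala) → GCG (Ala) — synonymous.
Codon 3: UCU (Ser) → UCC (Ser) — synonymous.
Codon 4: GAU (Asp) → AAU (Asn) — missense.
Codon 5: AGC (Ser) → AGA (Arg) — missense.
Synonymous: 2 of 5.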